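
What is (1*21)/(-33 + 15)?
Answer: -7/6 ≈ -1.1667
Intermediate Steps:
(1*21)/(-33 + 15) = 21/(-18) = 21*(-1/18) = -7/6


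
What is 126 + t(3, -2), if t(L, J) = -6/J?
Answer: 129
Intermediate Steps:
126 + t(3, -2) = 126 - 6/(-2) = 126 - 6*(-1/2) = 126 + 3 = 129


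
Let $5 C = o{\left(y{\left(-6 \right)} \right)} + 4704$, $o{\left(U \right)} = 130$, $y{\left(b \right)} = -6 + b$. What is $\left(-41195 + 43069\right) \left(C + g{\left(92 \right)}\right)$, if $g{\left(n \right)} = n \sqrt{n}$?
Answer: $\frac{9058916}{5} + 344816 \sqrt{23} \approx 3.4655 \cdot 10^{6}$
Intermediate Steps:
$C = \frac{4834}{5}$ ($C = \frac{130 + 4704}{5} = \frac{1}{5} \cdot 4834 = \frac{4834}{5} \approx 966.8$)
$g{\left(n \right)} = n^{\frac{3}{2}}$
$\left(-41195 + 43069\right) \left(C + g{\left(92 \right)}\right) = \left(-41195 + 43069\right) \left(\frac{4834}{5} + 92^{\frac{3}{2}}\right) = 1874 \left(\frac{4834}{5} + 184 \sqrt{23}\right) = \frac{9058916}{5} + 344816 \sqrt{23}$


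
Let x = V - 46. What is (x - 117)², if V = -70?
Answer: 54289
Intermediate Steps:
x = -116 (x = -70 - 46 = -116)
(x - 117)² = (-116 - 117)² = (-233)² = 54289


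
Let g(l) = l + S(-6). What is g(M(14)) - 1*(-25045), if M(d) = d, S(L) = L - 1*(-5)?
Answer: 25058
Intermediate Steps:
S(L) = 5 + L (S(L) = L + 5 = 5 + L)
g(l) = -1 + l (g(l) = l + (5 - 6) = l - 1 = -1 + l)
g(M(14)) - 1*(-25045) = (-1 + 14) - 1*(-25045) = 13 + 25045 = 25058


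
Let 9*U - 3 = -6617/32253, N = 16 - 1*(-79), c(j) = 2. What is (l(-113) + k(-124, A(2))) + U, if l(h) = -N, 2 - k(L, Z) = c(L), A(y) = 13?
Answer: -2114321/22329 ≈ -94.689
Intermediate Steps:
N = 95 (N = 16 + 79 = 95)
U = 6934/22329 (U = ⅓ + (-6617/32253)/9 = ⅓ + (-6617*1/32253)/9 = ⅓ + (⅑)*(-509/2481) = ⅓ - 509/22329 = 6934/22329 ≈ 0.31054)
k(L, Z) = 0 (k(L, Z) = 2 - 1*2 = 2 - 2 = 0)
l(h) = -95 (l(h) = -1*95 = -95)
(l(-113) + k(-124, A(2))) + U = (-95 + 0) + 6934/22329 = -95 + 6934/22329 = -2114321/22329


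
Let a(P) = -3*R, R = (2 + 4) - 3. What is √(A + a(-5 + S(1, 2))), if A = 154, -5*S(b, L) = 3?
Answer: √145 ≈ 12.042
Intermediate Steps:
S(b, L) = -⅗ (S(b, L) = -⅕*3 = -⅗)
R = 3 (R = 6 - 3 = 3)
a(P) = -9 (a(P) = -3*3 = -9)
√(A + a(-5 + S(1, 2))) = √(154 - 9) = √145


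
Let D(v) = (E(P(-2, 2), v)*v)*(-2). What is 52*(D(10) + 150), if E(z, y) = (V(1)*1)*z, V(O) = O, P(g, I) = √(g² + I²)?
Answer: 7800 - 2080*√2 ≈ 4858.4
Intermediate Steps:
P(g, I) = √(I² + g²)
E(z, y) = z (E(z, y) = (1*1)*z = 1*z = z)
D(v) = -4*v*√2 (D(v) = (√(2² + (-2)²)*v)*(-2) = (√(4 + 4)*v)*(-2) = (√8*v)*(-2) = ((2*√2)*v)*(-2) = (2*v*√2)*(-2) = -4*v*√2)
52*(D(10) + 150) = 52*(-4*10*√2 + 150) = 52*(-40*√2 + 150) = 52*(150 - 40*√2) = 7800 - 2080*√2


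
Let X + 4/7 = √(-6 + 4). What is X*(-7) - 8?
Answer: -4 - 7*I*√2 ≈ -4.0 - 9.8995*I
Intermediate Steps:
X = -4/7 + I*√2 (X = -4/7 + √(-6 + 4) = -4/7 + √(-2) = -4/7 + I*√2 ≈ -0.57143 + 1.4142*I)
X*(-7) - 8 = (-4/7 + I*√2)*(-7) - 8 = (4 - 7*I*√2) - 8 = -4 - 7*I*√2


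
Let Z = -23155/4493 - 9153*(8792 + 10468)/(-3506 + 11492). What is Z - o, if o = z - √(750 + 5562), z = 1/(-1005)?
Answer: -132700431596792/6010083915 + 2*√1578 ≈ -22000.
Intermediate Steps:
z = -1/1005 ≈ -0.00099503
Z = -132040236395/5980183 (Z = -23155*1/4493 - 9153/(7986/19260) = -23155/4493 - 9153/(7986*(1/19260)) = -23155/4493 - 9153/1331/3210 = -23155/4493 - 9153*3210/1331 = -23155/4493 - 29381130/1331 = -132040236395/5980183 ≈ -22080.)
o = -1/1005 - 2*√1578 (o = -1/1005 - √(750 + 5562) = -1/1005 - √6312 = -1/1005 - 2*√1578 ≈ -79.449)
Z - o = -132040236395/5980183 - (-1/1005 - 2*√1578) = -132040236395/5980183 + (1/1005 + 2*√1578) = -132700431596792/6010083915 + 2*√1578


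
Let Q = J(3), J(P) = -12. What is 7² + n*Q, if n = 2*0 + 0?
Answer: 49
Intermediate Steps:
n = 0 (n = 0 + 0 = 0)
Q = -12
7² + n*Q = 7² + 0*(-12) = 49 + 0 = 49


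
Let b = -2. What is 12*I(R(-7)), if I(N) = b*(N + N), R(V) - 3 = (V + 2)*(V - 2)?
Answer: -2304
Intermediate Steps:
R(V) = 3 + (-2 + V)*(2 + V) (R(V) = 3 + (V + 2)*(V - 2) = 3 + (2 + V)*(-2 + V) = 3 + (-2 + V)*(2 + V))
I(N) = -4*N (I(N) = -2*(N + N) = -4*N)
12*I(R(-7)) = 12*(-4*(-1 + (-7)²)) = 12*(-4*(-1 + 49)) = 12*(-4*48) = 12*(-192) = -2304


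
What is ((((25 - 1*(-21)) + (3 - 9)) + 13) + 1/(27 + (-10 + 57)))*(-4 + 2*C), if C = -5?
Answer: -27461/37 ≈ -742.19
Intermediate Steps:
((((25 - 1*(-21)) + (3 - 9)) + 13) + 1/(27 + (-10 + 57)))*(-4 + 2*C) = ((((25 - 1*(-21)) + (3 - 9)) + 13) + 1/(27 + (-10 + 57)))*(-4 + 2*(-5)) = ((((25 + 21) - 6) + 13) + 1/(27 + 47))*(-4 - 10) = (((46 - 6) + 13) + 1/74)*(-14) = ((40 + 13) + 1/74)*(-14) = (53 + 1/74)*(-14) = (3923/74)*(-14) = -27461/37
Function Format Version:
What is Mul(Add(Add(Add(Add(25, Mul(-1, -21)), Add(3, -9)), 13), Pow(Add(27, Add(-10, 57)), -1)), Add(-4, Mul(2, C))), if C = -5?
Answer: Rational(-27461, 37) ≈ -742.19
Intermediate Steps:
Mul(Add(Add(Add(Add(25, Mul(-1, -21)), Add(3, -9)), 13), Pow(Add(27, Add(-10, 57)), -1)), Add(-4, Mul(2, C))) = Mul(Add(Add(Add(Add(25, Mul(-1, -21)), Add(3, -9)), 13), Pow(Add(27, Add(-10, 57)), -1)), Add(-4, Mul(2, -5))) = Mul(Add(Add(Add(Add(25, 21), -6), 13), Pow(Add(27, 47), -1)), Add(-4, -10)) = Mul(Add(Add(Add(46, -6), 13), Pow(74, -1)), -14) = Mul(Add(Add(40, 13), Rational(1, 74)), -14) = Mul(Add(53, Rational(1, 74)), -14) = Mul(Rational(3923, 74), -14) = Rational(-27461, 37)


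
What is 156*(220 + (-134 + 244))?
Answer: 51480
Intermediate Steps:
156*(220 + (-134 + 244)) = 156*(220 + 110) = 156*330 = 51480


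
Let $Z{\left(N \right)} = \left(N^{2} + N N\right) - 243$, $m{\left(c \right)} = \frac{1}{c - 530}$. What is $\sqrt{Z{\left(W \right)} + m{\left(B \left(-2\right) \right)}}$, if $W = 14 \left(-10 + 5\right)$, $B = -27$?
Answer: $\frac{3 \sqrt{60149621}}{238} \approx 97.76$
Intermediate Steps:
$m{\left(c \right)} = \frac{1}{-530 + c}$
$W = -70$ ($W = 14 \left(-5\right) = -70$)
$Z{\left(N \right)} = -243 + 2 N^{2}$ ($Z{\left(N \right)} = \left(N^{2} + N^{2}\right) - 243 = 2 N^{2} - 243 = -243 + 2 N^{2}$)
$\sqrt{Z{\left(W \right)} + m{\left(B \left(-2\right) \right)}} = \sqrt{\left(-243 + 2 \left(-70\right)^{2}\right) + \frac{1}{-530 - -54}} = \sqrt{\left(-243 + 2 \cdot 4900\right) + \frac{1}{-530 + 54}} = \sqrt{\left(-243 + 9800\right) + \frac{1}{-476}} = \sqrt{9557 - \frac{1}{476}} = \sqrt{\frac{4549131}{476}} = \frac{3 \sqrt{60149621}}{238}$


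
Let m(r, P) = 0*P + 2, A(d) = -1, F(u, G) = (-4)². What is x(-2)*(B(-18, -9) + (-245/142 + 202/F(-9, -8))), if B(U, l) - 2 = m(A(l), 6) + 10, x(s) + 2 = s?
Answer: -14143/142 ≈ -99.599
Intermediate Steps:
F(u, G) = 16
m(r, P) = 2 (m(r, P) = 0 + 2 = 2)
x(s) = -2 + s
B(U, l) = 14 (B(U, l) = 2 + (2 + 10) = 2 + 12 = 14)
x(-2)*(B(-18, -9) + (-245/142 + 202/F(-9, -8))) = (-2 - 2)*(14 + (-245/142 + 202/16)) = -4*(14 + (-245*1/142 + 202*(1/16))) = -4*(14 + (-245/142 + 101/8)) = -4*(14 + 6191/568) = -4*14143/568 = -14143/142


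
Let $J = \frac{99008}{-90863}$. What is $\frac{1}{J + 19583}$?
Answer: $\frac{90863}{1779271121} \approx 5.1068 \cdot 10^{-5}$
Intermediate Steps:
$J = - \frac{99008}{90863}$ ($J = 99008 \left(- \frac{1}{90863}\right) = - \frac{99008}{90863} \approx -1.0896$)
$\frac{1}{J + 19583} = \frac{1}{- \frac{99008}{90863} + 19583} = \frac{1}{\frac{1779271121}{90863}} = \frac{90863}{1779271121}$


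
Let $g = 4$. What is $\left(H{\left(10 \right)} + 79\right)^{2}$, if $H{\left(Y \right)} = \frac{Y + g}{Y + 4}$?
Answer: $6400$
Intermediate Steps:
$H{\left(Y \right)} = 1$ ($H{\left(Y \right)} = \frac{Y + 4}{Y + 4} = \frac{4 + Y}{4 + Y} = 1$)
$\left(H{\left(10 \right)} + 79\right)^{2} = \left(1 + 79\right)^{2} = 80^{2} = 6400$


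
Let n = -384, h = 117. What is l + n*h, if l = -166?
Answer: -45094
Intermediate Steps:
l + n*h = -166 - 384*117 = -166 - 44928 = -45094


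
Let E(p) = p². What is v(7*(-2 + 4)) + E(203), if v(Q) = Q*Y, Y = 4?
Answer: 41265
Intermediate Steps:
v(Q) = 4*Q (v(Q) = Q*4 = 4*Q)
v(7*(-2 + 4)) + E(203) = 4*(7*(-2 + 4)) + 203² = 4*(7*2) + 41209 = 4*14 + 41209 = 56 + 41209 = 41265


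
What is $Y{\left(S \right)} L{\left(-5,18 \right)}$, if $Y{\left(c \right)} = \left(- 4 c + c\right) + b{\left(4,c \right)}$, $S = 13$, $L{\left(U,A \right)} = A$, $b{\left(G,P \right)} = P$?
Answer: $-468$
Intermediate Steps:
$Y{\left(c \right)} = - 2 c$ ($Y{\left(c \right)} = \left(- 4 c + c\right) + c = - 3 c + c = - 2 c$)
$Y{\left(S \right)} L{\left(-5,18 \right)} = \left(-2\right) 13 \cdot 18 = \left(-26\right) 18 = -468$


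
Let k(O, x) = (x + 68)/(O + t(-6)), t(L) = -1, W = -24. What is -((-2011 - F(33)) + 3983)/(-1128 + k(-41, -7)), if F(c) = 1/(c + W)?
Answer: 248458/142311 ≈ 1.7459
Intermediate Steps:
k(O, x) = (68 + x)/(-1 + O) (k(O, x) = (x + 68)/(O - 1) = (68 + x)/(-1 + O))
F(c) = 1/(-24 + c) (F(c) = 1/(c - 24) = 1/(-24 + c))
-((-2011 - F(33)) + 3983)/(-1128 + k(-41, -7)) = -((-2011 - 1/(-24 + 33)) + 3983)/(-1128 + (68 - 7)/(-1 - 41)) = -((-2011 - 1/9) + 3983)/(-1128 + 61/(-42)) = -((-2011 - 1*⅑) + 3983)/(-1128 - 1/42*61) = -((-2011 - ⅑) + 3983)/(-1128 - 61/42) = -(-18100/9 + 3983)/(-47437/42) = -17747*(-42)/(9*47437) = -1*(-248458/142311) = 248458/142311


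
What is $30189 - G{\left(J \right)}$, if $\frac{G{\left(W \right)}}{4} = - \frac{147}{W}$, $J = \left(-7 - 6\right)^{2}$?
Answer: $\frac{5102529}{169} \approx 30192.0$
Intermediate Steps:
$J = 169$ ($J = \left(-13\right)^{2} = 169$)
$G{\left(W \right)} = - \frac{588}{W}$ ($G{\left(W \right)} = 4 \left(- \frac{147}{W}\right) = - \frac{588}{W}$)
$30189 - G{\left(J \right)} = 30189 - - \frac{588}{169} = 30189 + \frac{588}{169} = \frac{5102529}{169}$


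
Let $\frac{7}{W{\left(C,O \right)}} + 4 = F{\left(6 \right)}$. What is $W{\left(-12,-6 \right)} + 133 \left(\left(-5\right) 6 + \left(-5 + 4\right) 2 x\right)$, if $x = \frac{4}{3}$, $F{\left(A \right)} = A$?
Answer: $- \frac{26047}{6} \approx -4341.2$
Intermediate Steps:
$W{\left(C,O \right)} = \frac{7}{2}$ ($W{\left(C,O \right)} = \frac{7}{-4 + 6} = \frac{7}{2}$)
$x = \frac{4}{3}$ ($x = 4 \cdot \frac{1}{3} = \frac{4}{3} \approx 1.3333$)
$W{\left(-12,-6 \right)} + 133 \left(\left(-5\right) 6 + \left(-5 + 4\right) 2 x\right) = \frac{7}{2} + 133 \left(\left(-5\right) 6 + \left(-5 + 4\right) 2 \cdot \frac{4}{3}\right) = \frac{7}{2} + 133 \left(-30 + \left(-1\right) 2 \cdot \frac{4}{3}\right) = \frac{7}{2} + 133 \left(-30 - \frac{8}{3}\right) = \frac{7}{2} + 133 \left(- \frac{98}{3}\right) = \frac{7}{2} - \frac{13034}{3} = - \frac{26047}{6}$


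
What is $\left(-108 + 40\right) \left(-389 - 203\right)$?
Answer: $40256$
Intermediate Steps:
$\left(-108 + 40\right) \left(-389 - 203\right) = \left(-68\right) \left(-592\right) = 40256$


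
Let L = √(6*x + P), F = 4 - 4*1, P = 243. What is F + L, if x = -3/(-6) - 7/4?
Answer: √942/2 ≈ 15.346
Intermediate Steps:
x = -5/4 (x = -3*(-⅙) - 7*¼ = ½ - 7/4 = -5/4 ≈ -1.2500)
F = 0 (F = 4 - 4 = 0)
L = √942/2 (L = √(6*(-5/4) + 243) = √(-15/2 + 243) = √(471/2) = √942/2 ≈ 15.346)
F + L = 0 + √942/2 = √942/2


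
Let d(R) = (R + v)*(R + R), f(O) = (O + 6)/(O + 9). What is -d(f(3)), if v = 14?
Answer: -177/8 ≈ -22.125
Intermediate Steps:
f(O) = (6 + O)/(9 + O)
d(R) = 2*R*(14 + R) (d(R) = (R + 14)*(R + R) = (14 + R)*(2*R) = 2*R*(14 + R))
-d(f(3)) = -2*(6 + 3)/(9 + 3)*(14 + (6 + 3)/(9 + 3)) = -2*9/12*(14 + 9/12) = -2*(1/12)*9*(14 + (1/12)*9) = -2*3*(14 + 3/4)/4 = -2*3*59/(4*4) = -1*177/8 = -177/8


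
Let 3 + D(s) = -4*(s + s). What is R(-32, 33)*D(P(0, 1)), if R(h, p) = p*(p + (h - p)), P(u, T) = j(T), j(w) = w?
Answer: 11616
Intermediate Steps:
P(u, T) = T
R(h, p) = h*p (R(h, p) = p*h = h*p)
D(s) = -3 - 8*s (D(s) = -3 - 4*(s + s) = -3 - 8*s)
R(-32, 33)*D(P(0, 1)) = (-32*33)*(-3 - 8*1) = -1056*(-3 - 8) = -1056*(-11) = 11616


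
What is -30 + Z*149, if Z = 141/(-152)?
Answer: -25569/152 ≈ -168.22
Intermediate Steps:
Z = -141/152 (Z = 141*(-1/152) = -141/152 ≈ -0.92763)
-30 + Z*149 = -30 - 141/152*149 = -30 - 21009/152 = -25569/152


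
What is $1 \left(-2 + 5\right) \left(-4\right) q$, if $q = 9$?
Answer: $-108$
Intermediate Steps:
$1 \left(-2 + 5\right) \left(-4\right) q = 1 \left(-2 + 5\right) \left(-4\right) 9 = 1 \cdot 3 \left(-4\right) 9 = 1 \left(-12\right) 9 = \left(-12\right) 9 = -108$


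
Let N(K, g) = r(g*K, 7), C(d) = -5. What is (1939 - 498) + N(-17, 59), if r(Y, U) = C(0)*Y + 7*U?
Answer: 6505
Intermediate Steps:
r(Y, U) = -5*Y + 7*U
N(K, g) = 49 - 5*K*g (N(K, g) = -5*g*K + 7*7 = -5*K*g + 49 = 49 - 5*K*g)
(1939 - 498) + N(-17, 59) = (1939 - 498) + (49 - 5*(-17)*59) = 1441 + (49 + 5015) = 1441 + 5064 = 6505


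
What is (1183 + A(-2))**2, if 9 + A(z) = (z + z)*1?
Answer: 1368900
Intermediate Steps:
A(z) = -9 + 2*z (A(z) = -9 + (z + z)*1 = -9 + (2*z)*1 = -9 + 2*z)
(1183 + A(-2))**2 = (1183 + (-9 + 2*(-2)))**2 = (1183 + (-9 - 4))**2 = (1183 - 13)**2 = 1170**2 = 1368900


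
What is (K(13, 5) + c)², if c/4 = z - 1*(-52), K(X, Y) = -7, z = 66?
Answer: 216225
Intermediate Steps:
c = 472 (c = 4*(66 - 1*(-52)) = 4*(66 + 52) = 4*118 = 472)
(K(13, 5) + c)² = (-7 + 472)² = 465² = 216225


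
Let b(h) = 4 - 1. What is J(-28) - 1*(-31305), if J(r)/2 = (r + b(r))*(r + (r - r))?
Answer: 32705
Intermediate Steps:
b(h) = 3
J(r) = 2*r*(3 + r) (J(r) = 2*((r + 3)*(r + (r - r))) = 2*((3 + r)*(r + 0)) = 2*((3 + r)*r) = 2*(r*(3 + r)) = 2*r*(3 + r))
J(-28) - 1*(-31305) = 2*(-28)*(3 - 28) - 1*(-31305) = 2*(-28)*(-25) + 31305 = 1400 + 31305 = 32705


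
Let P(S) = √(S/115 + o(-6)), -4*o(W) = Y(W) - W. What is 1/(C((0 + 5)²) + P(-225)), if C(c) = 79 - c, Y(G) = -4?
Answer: 2484/134249 - I*√5198/134249 ≈ 0.018503 - 0.00053704*I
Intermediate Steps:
o(W) = 1 + W/4 (o(W) = -(-4 - W)/4 = 1 + W/4)
P(S) = √(-½ + S/115) (P(S) = √(S/115 + (1 + (¼)*(-6))) = √(S*(1/115) + (1 - 3/2)) = √(S/115 - ½) = √(-½ + S/115))
1/(C((0 + 5)²) + P(-225)) = 1/((79 - (0 + 5)²) + √(-26450 + 460*(-225))/230) = 1/((79 - 1*5²) + √(-26450 - 103500)/230) = 1/((79 - 1*25) + √(-129950)/230) = 1/((79 - 25) + (5*I*√5198)/230) = 1/(54 + I*√5198/46)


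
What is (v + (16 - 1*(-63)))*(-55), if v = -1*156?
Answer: 4235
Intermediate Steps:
v = -156
(v + (16 - 1*(-63)))*(-55) = (-156 + (16 - 1*(-63)))*(-55) = (-156 + (16 + 63))*(-55) = (-156 + 79)*(-55) = -77*(-55) = 4235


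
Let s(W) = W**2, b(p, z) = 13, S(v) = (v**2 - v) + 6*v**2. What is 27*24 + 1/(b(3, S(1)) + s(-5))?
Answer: 24625/38 ≈ 648.03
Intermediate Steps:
S(v) = -v + 7*v**2
27*24 + 1/(b(3, S(1)) + s(-5)) = 27*24 + 1/(13 + (-5)**2) = 648 + 1/(13 + 25) = 648 + 1/38 = 24625/38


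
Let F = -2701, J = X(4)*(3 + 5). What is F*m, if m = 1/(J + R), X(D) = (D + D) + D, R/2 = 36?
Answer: -2701/168 ≈ -16.077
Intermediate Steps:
R = 72 (R = 2*36 = 72)
X(D) = 3*D (X(D) = 2*D + D = 3*D)
J = 96 (J = (3*4)*(3 + 5) = 12*8 = 96)
m = 1/168 (m = 1/(96 + 72) = 1/168 ≈ 0.0059524)
F*m = -2701*1/168 = -2701/168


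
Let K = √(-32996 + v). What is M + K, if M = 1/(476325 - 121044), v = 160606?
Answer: 1/355281 + √127610 ≈ 357.23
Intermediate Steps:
K = √127610 (K = √(-32996 + 160606) = √127610 ≈ 357.23)
M = 1/355281 ≈ 2.8147e-6
M + K = 1/355281 + √127610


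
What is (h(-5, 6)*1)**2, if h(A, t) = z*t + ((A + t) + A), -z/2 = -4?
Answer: 1936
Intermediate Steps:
z = 8 (z = -2*(-4) = 8)
h(A, t) = 2*A + 9*t (h(A, t) = 8*t + ((A + t) + A) = 8*t + (t + 2*A) = 2*A + 9*t)
(h(-5, 6)*1)**2 = ((2*(-5) + 9*6)*1)**2 = ((-10 + 54)*1)**2 = (44*1)**2 = 44**2 = 1936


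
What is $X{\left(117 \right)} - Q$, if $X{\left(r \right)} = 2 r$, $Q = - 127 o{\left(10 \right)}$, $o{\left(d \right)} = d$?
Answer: $1504$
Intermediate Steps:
$Q = -1270$ ($Q = \left(-127\right) 10 = -1270$)
$X{\left(117 \right)} - Q = 2 \cdot 117 - -1270 = 234 + 1270 = 1504$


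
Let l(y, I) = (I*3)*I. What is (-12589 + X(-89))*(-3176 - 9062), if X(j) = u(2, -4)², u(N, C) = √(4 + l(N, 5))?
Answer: 153097380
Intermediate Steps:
l(y, I) = 3*I² (l(y, I) = (3*I)*I = 3*I²)
u(N, C) = √79 (u(N, C) = √(4 + 3*5²) = √(4 + 3*25) = √(4 + 75) = √79)
X(j) = 79 (X(j) = (√79)² = 79)
(-12589 + X(-89))*(-3176 - 9062) = (-12589 + 79)*(-3176 - 9062) = -12510*(-12238) = 153097380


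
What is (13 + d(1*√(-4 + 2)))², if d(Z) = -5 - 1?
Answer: 49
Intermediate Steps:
d(Z) = -6
(13 + d(1*√(-4 + 2)))² = (13 - 6)² = 7² = 49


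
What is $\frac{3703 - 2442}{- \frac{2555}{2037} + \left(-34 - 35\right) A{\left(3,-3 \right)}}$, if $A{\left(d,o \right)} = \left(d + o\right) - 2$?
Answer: $\frac{28227}{3061} \approx 9.2215$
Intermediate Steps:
$A{\left(d,o \right)} = -2 + d + o$
$\frac{3703 - 2442}{- \frac{2555}{2037} + \left(-34 - 35\right) A{\left(3,-3 \right)}} = \frac{3703 - 2442}{- \frac{2555}{2037} + \left(-34 - 35\right) \left(-2 + 3 - 3\right)} = \frac{3703 - 2442}{\left(-2555\right) \frac{1}{2037} - -138} = \frac{3703 - 2442}{- \frac{365}{291} + 138} = \frac{1261}{\frac{39793}{291}} = 1261 \cdot \frac{291}{39793} = \frac{28227}{3061}$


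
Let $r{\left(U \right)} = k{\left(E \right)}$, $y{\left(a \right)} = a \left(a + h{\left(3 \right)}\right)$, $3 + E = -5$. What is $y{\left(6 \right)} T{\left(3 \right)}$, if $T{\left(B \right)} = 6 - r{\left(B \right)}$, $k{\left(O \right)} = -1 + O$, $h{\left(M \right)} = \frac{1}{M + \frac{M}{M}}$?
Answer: $\frac{1125}{2} \approx 562.5$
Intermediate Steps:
$h{\left(M \right)} = \frac{1}{1 + M}$ ($h{\left(M \right)} = \frac{1}{M + 1} = \frac{1}{1 + M}$)
$E = -8$ ($E = -3 - 5 = -8$)
$y{\left(a \right)} = a \left(\frac{1}{4} + a\right)$ ($y{\left(a \right)} = a \left(a + \frac{1}{1 + 3}\right) = a \left(a + \frac{1}{4}\right) = a \left(\frac{1}{4} + a\right)$)
$r{\left(U \right)} = -9$ ($r{\left(U \right)} = -1 - 8 = -9$)
$T{\left(B \right)} = 15$ ($T{\left(B \right)} = 6 - -9 = 6 + 9 = 15$)
$y{\left(6 \right)} T{\left(3 \right)} = 6 \left(\frac{1}{4} + 6\right) 15 = 6 \cdot \frac{25}{4} \cdot 15 = \frac{75}{2} \cdot 15 = \frac{1125}{2}$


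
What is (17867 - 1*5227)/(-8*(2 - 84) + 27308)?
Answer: 3160/6991 ≈ 0.45201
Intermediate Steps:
(17867 - 1*5227)/(-8*(2 - 84) + 27308) = (17867 - 5227)/(-8*(-82) + 27308) = 12640/(656 + 27308) = 12640/27964 = 12640*(1/27964) = 3160/6991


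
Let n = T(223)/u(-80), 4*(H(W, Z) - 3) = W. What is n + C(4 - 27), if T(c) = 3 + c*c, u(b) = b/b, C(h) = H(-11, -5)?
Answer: 198929/4 ≈ 49732.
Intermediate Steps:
H(W, Z) = 3 + W/4
C(h) = ¼ (C(h) = 3 + (¼)*(-11) = 3 - 11/4 = ¼)
u(b) = 1
T(c) = 3 + c²
n = 49732 (n = (3 + 223²)/1 = (3 + 49729)*1 = 49732*1 = 49732)
n + C(4 - 27) = 49732 + ¼ = 198929/4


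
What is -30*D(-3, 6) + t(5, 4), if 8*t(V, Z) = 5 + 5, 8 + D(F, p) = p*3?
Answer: -1195/4 ≈ -298.75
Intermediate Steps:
D(F, p) = -8 + 3*p (D(F, p) = -8 + p*3 = -8 + 3*p)
t(V, Z) = 5/4 (t(V, Z) = (5 + 5)/8 = (⅛)*10 = 5/4)
-30*D(-3, 6) + t(5, 4) = -30*(-8 + 3*6) + 5/4 = -30*(-8 + 18) + 5/4 = -30*10 + 5/4 = -300 + 5/4 = -1195/4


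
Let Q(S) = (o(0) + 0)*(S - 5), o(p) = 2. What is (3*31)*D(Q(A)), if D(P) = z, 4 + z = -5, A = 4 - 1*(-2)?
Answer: -837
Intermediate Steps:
A = 6 (A = 4 + 2 = 6)
z = -9 (z = -4 - 5 = -9)
Q(S) = -10 + 2*S (Q(S) = (2 + 0)*(S - 5) = 2*(-5 + S) = -10 + 2*S)
D(P) = -9
(3*31)*D(Q(A)) = (3*31)*(-9) = 93*(-9) = -837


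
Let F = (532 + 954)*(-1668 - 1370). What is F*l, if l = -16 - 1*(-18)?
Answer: -9028936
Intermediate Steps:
l = 2 (l = -16 + 18 = 2)
F = -4514468 (F = 1486*(-3038) = -4514468)
F*l = -4514468*2 = -9028936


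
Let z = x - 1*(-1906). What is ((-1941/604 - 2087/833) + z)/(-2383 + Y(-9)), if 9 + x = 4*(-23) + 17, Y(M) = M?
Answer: -913829103/1203491744 ≈ -0.75931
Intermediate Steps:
x = -84 (x = -9 + (4*(-23) + 17) = -9 + (-92 + 17) = -9 - 75 = -84)
z = 1822 (z = -84 - 1*(-1906) = -84 + 1906 = 1822)
((-1941/604 - 2087/833) + z)/(-2383 + Y(-9)) = ((-1941/604 - 2087/833) + 1822)/(-2383 - 9) = ((-1941*1/604 - 2087*1/833) + 1822)/(-2392) = ((-1941/604 - 2087/833) + 1822)*(-1/2392) = (-2877401/503132 + 1822)*(-1/2392) = (913829103/503132)*(-1/2392) = -913829103/1203491744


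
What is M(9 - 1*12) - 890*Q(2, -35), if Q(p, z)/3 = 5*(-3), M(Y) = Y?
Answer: 40047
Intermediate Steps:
Q(p, z) = -45 (Q(p, z) = 3*(5*(-3)) = 3*(-15) = -45)
M(9 - 1*12) - 890*Q(2, -35) = (9 - 1*12) - 890*(-45) = (9 - 12) + 40050 = -3 + 40050 = 40047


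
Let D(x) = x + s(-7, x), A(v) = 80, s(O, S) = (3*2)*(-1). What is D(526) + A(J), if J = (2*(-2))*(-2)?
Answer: 600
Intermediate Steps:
J = 8 (J = -4*(-2) = 8)
s(O, S) = -6 (s(O, S) = 6*(-1) = -6)
D(x) = -6 + x (D(x) = x - 6 = -6 + x)
D(526) + A(J) = (-6 + 526) + 80 = 520 + 80 = 600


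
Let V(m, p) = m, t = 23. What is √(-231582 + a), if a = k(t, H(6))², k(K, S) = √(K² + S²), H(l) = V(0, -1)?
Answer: I*√231053 ≈ 480.68*I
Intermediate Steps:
H(l) = 0
a = 529 (a = (√(23² + 0²))² = (√(529 + 0))² = (√529)² = 23² = 529)
√(-231582 + a) = √(-231582 + 529) = √(-231053) = I*√231053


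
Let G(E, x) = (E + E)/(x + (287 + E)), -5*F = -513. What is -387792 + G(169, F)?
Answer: -1083101366/2793 ≈ -3.8779e+5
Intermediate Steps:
F = 513/5 (F = -⅕*(-513) = 513/5 ≈ 102.60)
G(E, x) = 2*E/(287 + E + x) (G(E, x) = (2*E)/(287 + E + x) = 2*E/(287 + E + x))
-387792 + G(169, F) = -387792 + 2*169/(287 + 169 + 513/5) = -387792 + 2*169/(2793/5) = -387792 + 2*169*(5/2793) = -387792 + 1690/2793 = -1083101366/2793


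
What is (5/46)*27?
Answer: 135/46 ≈ 2.9348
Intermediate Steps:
(5/46)*27 = 135/46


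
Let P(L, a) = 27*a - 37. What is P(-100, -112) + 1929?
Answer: -1132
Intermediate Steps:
P(L, a) = -37 + 27*a
P(-100, -112) + 1929 = (-37 + 27*(-112)) + 1929 = (-37 - 3024) + 1929 = -3061 + 1929 = -1132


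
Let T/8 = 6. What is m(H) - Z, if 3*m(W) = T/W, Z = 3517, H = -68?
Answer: -59793/17 ≈ -3517.2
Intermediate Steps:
T = 48 (T = 8*6 = 48)
m(W) = 16/W (m(W) = (48/W)/3 = 16/W)
m(H) - Z = 16/(-68) - 1*3517 = 16*(-1/68) - 3517 = -4/17 - 3517 = -59793/17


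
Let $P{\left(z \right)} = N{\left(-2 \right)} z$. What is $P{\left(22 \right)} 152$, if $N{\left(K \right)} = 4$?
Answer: $13376$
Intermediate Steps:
$P{\left(z \right)} = 4 z$
$P{\left(22 \right)} 152 = 4 \cdot 22 \cdot 152 = 88 \cdot 152 = 13376$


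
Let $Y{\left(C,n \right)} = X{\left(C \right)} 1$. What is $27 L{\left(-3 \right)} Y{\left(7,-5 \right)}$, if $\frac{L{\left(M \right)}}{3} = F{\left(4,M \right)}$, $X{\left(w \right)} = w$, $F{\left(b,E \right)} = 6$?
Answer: $3402$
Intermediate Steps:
$L{\left(M \right)} = 18$ ($L{\left(M \right)} = 3 \cdot 6 = 18$)
$Y{\left(C,n \right)} = C$ ($Y{\left(C,n \right)} = C 1 = C$)
$27 L{\left(-3 \right)} Y{\left(7,-5 \right)} = 27 \cdot 18 \cdot 7 = 486 \cdot 7 = 3402$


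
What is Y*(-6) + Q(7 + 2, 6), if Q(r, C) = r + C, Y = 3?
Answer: -3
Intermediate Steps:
Q(r, C) = C + r
Y*(-6) + Q(7 + 2, 6) = 3*(-6) + (6 + (7 + 2)) = -18 + (6 + 9) = -18 + 15 = -3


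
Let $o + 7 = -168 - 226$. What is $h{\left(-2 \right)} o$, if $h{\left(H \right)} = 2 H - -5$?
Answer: $-401$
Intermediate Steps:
$h{\left(H \right)} = 5 + 2 H$ ($h{\left(H \right)} = 2 H + 5 = 5 + 2 H$)
$o = -401$ ($o = -7 - 394 = -401$)
$h{\left(-2 \right)} o = \left(5 + 2 \left(-2\right)\right) \left(-401\right) = \left(5 - 4\right) \left(-401\right) = 1 \left(-401\right) = -401$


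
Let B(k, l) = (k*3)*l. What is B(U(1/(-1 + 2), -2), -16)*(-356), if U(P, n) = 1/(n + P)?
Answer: -17088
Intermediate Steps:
U(P, n) = 1/(P + n)
B(k, l) = 3*k*l (B(k, l) = (3*k)*l = 3*k*l)
B(U(1/(-1 + 2), -2), -16)*(-356) = (3*(-16)/(1/(-1 + 2) - 2))*(-356) = (3*(-16)/(1/1 - 2))*(-356) = (3*(-16)/(1 - 2))*(-356) = (3*(-16)/(-1))*(-356) = (3*(-1)*(-16))*(-356) = 48*(-356) = -17088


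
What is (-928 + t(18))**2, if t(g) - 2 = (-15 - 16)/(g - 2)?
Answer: 220433409/256 ≈ 8.6107e+5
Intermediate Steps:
t(g) = 2 - 31/(-2 + g) (t(g) = 2 + (-15 - 16)/(g - 2) = 2 - 31/(-2 + g))
(-928 + t(18))**2 = (-928 + (-35 + 2*18)/(-2 + 18))**2 = (-928 + (-35 + 36)/16)**2 = (-928 + (1/16)*1)**2 = (-928 + 1/16)**2 = (-14847/16)**2 = 220433409/256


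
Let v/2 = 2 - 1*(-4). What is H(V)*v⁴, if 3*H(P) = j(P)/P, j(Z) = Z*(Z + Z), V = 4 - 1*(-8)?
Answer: 165888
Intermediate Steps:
v = 12 (v = 2*(2 - 1*(-4)) = 2*(2 + 4) = 2*6 = 12)
V = 12 (V = 4 + 8 = 12)
j(Z) = 2*Z² (j(Z) = Z*(2*Z) = 2*Z²)
H(P) = 2*P/3 (H(P) = ((2*P²)/P)/3 = (2*P)/3 = 2*P/3)
H(V)*v⁴ = ((⅔)*12)*12⁴ = 8*20736 = 165888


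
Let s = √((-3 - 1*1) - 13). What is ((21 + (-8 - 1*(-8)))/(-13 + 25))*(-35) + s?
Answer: -245/4 + I*√17 ≈ -61.25 + 4.1231*I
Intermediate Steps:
s = I*√17 (s = √((-3 - 1) - 13) = √(-4 - 13) = √(-17) = I*√17 ≈ 4.1231*I)
((21 + (-8 - 1*(-8)))/(-13 + 25))*(-35) + s = ((21 + (-8 - 1*(-8)))/(-13 + 25))*(-35) + I*√17 = ((21 + (-8 + 8))/12)*(-35) + I*√17 = ((21 + 0)*(1/12))*(-35) + I*√17 = (21*(1/12))*(-35) + I*√17 = (7/4)*(-35) + I*√17 = -245/4 + I*√17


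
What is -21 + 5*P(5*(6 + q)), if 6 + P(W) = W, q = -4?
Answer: -1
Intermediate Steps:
P(W) = -6 + W
-21 + 5*P(5*(6 + q)) = -21 + 5*(-6 + 5*(6 - 4)) = -21 + 5*(-6 + 5*2) = -21 + 5*(-6 + 10) = -21 + 5*4 = -21 + 20 = -1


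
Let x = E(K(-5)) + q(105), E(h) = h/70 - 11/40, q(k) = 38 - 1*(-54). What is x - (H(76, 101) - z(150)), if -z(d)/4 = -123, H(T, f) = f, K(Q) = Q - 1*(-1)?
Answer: 135147/280 ≈ 482.67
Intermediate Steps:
K(Q) = 1 + Q (K(Q) = Q + 1 = 1 + Q)
z(d) = 492 (z(d) = -4*(-123) = 492)
q(k) = 92 (q(k) = 38 + 54 = 92)
E(h) = -11/40 + h/70 (E(h) = h*(1/70) - 11*1/40 = h/70 - 11/40 = -11/40 + h/70)
x = 25667/280 (x = (-11/40 + (1 - 5)/70) + 92 = (-11/40 + (1/70)*(-4)) + 92 = (-11/40 - 2/35) + 92 = -93/280 + 92 = 25667/280 ≈ 91.668)
x - (H(76, 101) - z(150)) = 25667/280 - (101 - 1*492) = 25667/280 - (101 - 492) = 25667/280 - 1*(-391) = 25667/280 + 391 = 135147/280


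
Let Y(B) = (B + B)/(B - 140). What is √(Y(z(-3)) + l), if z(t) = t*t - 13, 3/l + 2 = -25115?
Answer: √1259014742/150702 ≈ 0.23545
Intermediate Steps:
l = -3/25117 (l = 3/(-2 - 25115) = 3/(-25117) = 3*(-1/25117) = -3/25117 ≈ -0.00011944)
z(t) = -13 + t² (z(t) = t² - 13 = -13 + t²)
Y(B) = 2*B/(-140 + B) (Y(B) = (2*B)/(-140 + B) = 2*B/(-140 + B))
√(Y(z(-3)) + l) = √(2*(-13 + (-3)²)/(-140 + (-13 + (-3)²)) - 3/25117) = √(2*(-13 + 9)/(-140 + (-13 + 9)) - 3/25117) = √(2*(-4)/(-140 - 4) - 3/25117) = √(2*(-4)/(-144) - 3/25117) = √(2*(-4)*(-1/144) - 3/25117) = √(1/18 - 3/25117) = √(25063/452106) = √1259014742/150702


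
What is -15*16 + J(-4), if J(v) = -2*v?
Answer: -232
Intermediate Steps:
-15*16 + J(-4) = -15*16 - 2*(-4) = -240 + 8 = -232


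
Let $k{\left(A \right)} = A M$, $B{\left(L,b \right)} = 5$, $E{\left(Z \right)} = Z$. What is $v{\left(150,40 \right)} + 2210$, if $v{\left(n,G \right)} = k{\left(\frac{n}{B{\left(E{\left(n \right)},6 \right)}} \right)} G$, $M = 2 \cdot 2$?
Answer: $7010$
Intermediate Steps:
$M = 4$
$k{\left(A \right)} = 4 A$ ($k{\left(A \right)} = A 4 = 4 A$)
$v{\left(n,G \right)} = \frac{4 G n}{5}$ ($v{\left(n,G \right)} = 4 \frac{n}{5} G = \frac{4 n}{5} G = \frac{4 G n}{5}$)
$v{\left(150,40 \right)} + 2210 = \frac{4}{5} \cdot 40 \cdot 150 + 2210 = 4800 + 2210 = 7010$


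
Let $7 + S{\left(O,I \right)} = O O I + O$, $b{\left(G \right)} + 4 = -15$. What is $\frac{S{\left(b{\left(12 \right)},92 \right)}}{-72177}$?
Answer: $- \frac{11062}{24059} \approx -0.45979$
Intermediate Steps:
$b{\left(G \right)} = -19$ ($b{\left(G \right)} = -4 - 15 = -19$)
$S{\left(O,I \right)} = -7 + O + I O^{2}$ ($S{\left(O,I \right)} = -7 + \left(O O I + O\right) = -7 + \left(O^{2} I + O\right) = -7 + \left(I O^{2} + O\right) = -7 + \left(O + I O^{2}\right) = -7 + O + I O^{2}$)
$\frac{S{\left(b{\left(12 \right)},92 \right)}}{-72177} = \frac{-7 - 19 + 92 \left(-19\right)^{2}}{-72177} = \left(-7 - 19 + 92 \cdot 361\right) \left(- \frac{1}{72177}\right) = \left(-7 - 19 + 33212\right) \left(- \frac{1}{72177}\right) = 33186 \left(- \frac{1}{72177}\right) = - \frac{11062}{24059}$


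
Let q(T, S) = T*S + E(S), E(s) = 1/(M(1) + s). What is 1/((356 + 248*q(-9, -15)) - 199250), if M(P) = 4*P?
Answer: -11/1819802 ≈ -6.0446e-6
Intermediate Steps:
E(s) = 1/(4 + s) (E(s) = 1/(4*1 + s) = 1/(4 + s))
q(T, S) = 1/(4 + S) + S*T (q(T, S) = T*S + 1/(4 + S) = S*T + 1/(4 + S) = 1/(4 + S) + S*T)
1/((356 + 248*q(-9, -15)) - 199250) = 1/((356 + 248*((1 - 15*(-9)*(4 - 15))/(4 - 15))) - 199250) = 1/((356 + 248*((1 - 15*(-9)*(-11))/(-11))) - 199250) = 1/((356 + 248*(-(1 - 1485)/11)) - 199250) = 1/((356 + 248*(-1/11*(-1484))) - 199250) = 1/((356 + 248*(1484/11)) - 199250) = 1/((356 + 368032/11) - 199250) = 1/(371948/11 - 199250) = 1/(-1819802/11) = -11/1819802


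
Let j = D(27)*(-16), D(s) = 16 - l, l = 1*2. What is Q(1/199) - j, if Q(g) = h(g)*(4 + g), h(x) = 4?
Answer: 47764/199 ≈ 240.02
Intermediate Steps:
l = 2
D(s) = 14 (D(s) = 16 - 1*2 = 16 - 2 = 14)
Q(g) = 16 + 4*g (Q(g) = 4*(4 + g) = 16 + 4*g)
j = -224 (j = 14*(-16) = -224)
Q(1/199) - j = (16 + 4/199) - 1*(-224) = (16 + 4*(1/199)) + 224 = (16 + 4/199) + 224 = 3188/199 + 224 = 47764/199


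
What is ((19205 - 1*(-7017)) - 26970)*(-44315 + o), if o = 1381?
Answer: 32114632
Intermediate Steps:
((19205 - 1*(-7017)) - 26970)*(-44315 + o) = ((19205 - 1*(-7017)) - 26970)*(-44315 + 1381) = ((19205 + 7017) - 26970)*(-42934) = (26222 - 26970)*(-42934) = -748*(-42934) = 32114632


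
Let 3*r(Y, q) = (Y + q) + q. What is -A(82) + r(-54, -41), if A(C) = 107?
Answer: -457/3 ≈ -152.33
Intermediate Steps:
r(Y, q) = Y/3 + 2*q/3 (r(Y, q) = ((Y + q) + q)/3 = (Y + 2*q)/3 = Y/3 + 2*q/3)
-A(82) + r(-54, -41) = -1*107 + ((1/3)*(-54) + (2/3)*(-41)) = -107 + (-18 - 82/3) = -107 - 136/3 = -457/3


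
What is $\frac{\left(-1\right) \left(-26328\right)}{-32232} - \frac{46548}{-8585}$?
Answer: $\frac{3123307}{678215} \approx 4.6052$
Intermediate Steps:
$\frac{\left(-1\right) \left(-26328\right)}{-32232} - \frac{46548}{-8585} = 26328 \left(- \frac{1}{32232}\right) - - \frac{46548}{8585} = - \frac{1097}{1343} + \frac{46548}{8585} = \frac{3123307}{678215}$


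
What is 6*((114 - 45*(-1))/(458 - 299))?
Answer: 6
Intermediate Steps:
6*((114 - 45*(-1))/(458 - 299)) = 6*((114 + 45)/159) = 6*(159*(1/159)) = 6*1 = 6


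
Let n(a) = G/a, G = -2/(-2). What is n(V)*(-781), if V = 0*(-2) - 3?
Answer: 781/3 ≈ 260.33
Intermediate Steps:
V = -3 (V = 0 - 3 = -3)
G = 1 (G = -2*(-½) = 1)
n(a) = 1/a
n(V)*(-781) = -781/(-3) = -⅓*(-781) = 781/3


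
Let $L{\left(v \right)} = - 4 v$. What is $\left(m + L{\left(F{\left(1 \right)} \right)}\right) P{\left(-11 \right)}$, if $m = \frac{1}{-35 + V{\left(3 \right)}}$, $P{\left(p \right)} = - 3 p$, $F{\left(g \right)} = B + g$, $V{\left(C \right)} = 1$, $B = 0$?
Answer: $- \frac{4521}{34} \approx -132.97$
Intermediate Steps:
$F{\left(g \right)} = g$ ($F{\left(g \right)} = 0 + g = g$)
$m = - \frac{1}{34}$ ($m = \frac{1}{-35 + 1} = \frac{1}{-34} = - \frac{1}{34} \approx -0.029412$)
$\left(m + L{\left(F{\left(1 \right)} \right)}\right) P{\left(-11 \right)} = \left(- \frac{1}{34} - 4\right) \left(\left(-3\right) \left(-11\right)\right) = \left(- \frac{1}{34} - 4\right) 33 = \left(- \frac{137}{34}\right) 33 = - \frac{4521}{34}$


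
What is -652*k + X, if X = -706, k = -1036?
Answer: 674766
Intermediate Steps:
-652*k + X = -652*(-1036) - 706 = 675472 - 706 = 674766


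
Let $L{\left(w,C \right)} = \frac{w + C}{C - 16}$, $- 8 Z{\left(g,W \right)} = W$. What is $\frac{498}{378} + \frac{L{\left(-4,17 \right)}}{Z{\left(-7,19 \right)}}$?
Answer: $- \frac{4975}{1197} \approx -4.1562$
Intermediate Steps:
$Z{\left(g,W \right)} = - \frac{W}{8}$
$L{\left(w,C \right)} = \frac{C + w}{-16 + C}$
$\frac{498}{378} + \frac{L{\left(-4,17 \right)}}{Z{\left(-7,19 \right)}} = \frac{498}{378} + \frac{\frac{1}{-16 + 17} \left(17 - 4\right)}{\left(- \frac{1}{8}\right) 19} = 498 \cdot \frac{1}{378} + \frac{1^{-1} \cdot 13}{- \frac{19}{8}} = \frac{83}{63} + 1 \cdot 13 \left(- \frac{8}{19}\right) = \frac{83}{63} + 13 \left(- \frac{8}{19}\right) = \frac{83}{63} - \frac{104}{19} = - \frac{4975}{1197}$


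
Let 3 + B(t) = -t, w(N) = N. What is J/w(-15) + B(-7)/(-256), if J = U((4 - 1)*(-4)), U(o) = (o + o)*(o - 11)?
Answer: -11781/320 ≈ -36.816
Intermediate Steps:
U(o) = 2*o*(-11 + o) (U(o) = (2*o)*(-11 + o) = 2*o*(-11 + o))
J = 552 (J = 2*((4 - 1)*(-4))*(-11 + (4 - 1)*(-4)) = 2*(3*(-4))*(-11 + 3*(-4)) = 2*(-12)*(-11 - 12) = 2*(-12)*(-23) = 552)
B(t) = -3 - t
J/w(-15) + B(-7)/(-256) = 552/(-15) + (-3 - 1*(-7))/(-256) = 552*(-1/15) + (-3 + 7)*(-1/256) = -184/5 + 4*(-1/256) = -184/5 - 1/64 = -11781/320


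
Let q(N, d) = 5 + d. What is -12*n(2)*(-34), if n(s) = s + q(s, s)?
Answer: 3672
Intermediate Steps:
n(s) = 5 + 2*s (n(s) = s + (5 + s) = 5 + 2*s)
-12*n(2)*(-34) = -12*(5 + 2*2)*(-34) = -12*(5 + 4)*(-34) = -12*9*(-34) = -108*(-34) = 3672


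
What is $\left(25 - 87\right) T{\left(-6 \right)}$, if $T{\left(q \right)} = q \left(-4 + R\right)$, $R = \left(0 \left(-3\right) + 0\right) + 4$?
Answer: $0$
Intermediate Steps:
$R = 4$ ($R = \left(0 + 0\right) + 4 = 0 + 4 = 4$)
$T{\left(q \right)} = 0$ ($T{\left(q \right)} = q \left(-4 + 4\right) = q 0 = 0$)
$\left(25 - 87\right) T{\left(-6 \right)} = \left(25 - 87\right) 0 = \left(-62\right) 0 = 0$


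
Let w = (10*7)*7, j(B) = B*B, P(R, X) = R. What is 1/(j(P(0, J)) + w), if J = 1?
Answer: 1/490 ≈ 0.0020408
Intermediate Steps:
j(B) = B**2
w = 490 (w = 70*7 = 490)
1/(j(P(0, J)) + w) = 1/(0**2 + 490) = 1/(0 + 490) = 1/490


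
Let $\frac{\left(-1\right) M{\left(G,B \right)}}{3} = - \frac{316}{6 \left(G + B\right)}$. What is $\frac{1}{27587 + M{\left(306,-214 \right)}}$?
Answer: $\frac{46}{1269081} \approx 3.6247 \cdot 10^{-5}$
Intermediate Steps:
$M{\left(G,B \right)} = \frac{948}{6 B + 6 G}$ ($M{\left(G,B \right)} = - 3 \left(- \frac{316}{6 \left(G + B\right)}\right) = - 3 \left(- \frac{316}{6 \left(B + G\right)}\right) = - 3 \left(- \frac{316}{6 B + 6 G}\right) = \frac{948}{6 B + 6 G}$)
$\frac{1}{27587 + M{\left(306,-214 \right)}} = \frac{1}{27587 + \frac{158}{-214 + 306}} = \frac{1}{27587 + \frac{158}{92}} = \frac{1}{27587 + 158 \cdot \frac{1}{92}} = \frac{1}{27587 + \frac{79}{46}} = \frac{1}{\frac{1269081}{46}} = \frac{46}{1269081}$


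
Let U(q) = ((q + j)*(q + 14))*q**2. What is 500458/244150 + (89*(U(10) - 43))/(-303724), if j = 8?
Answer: -392886226179/37077107300 ≈ -10.596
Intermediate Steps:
U(q) = q**2*(8 + q)*(14 + q) (U(q) = ((q + 8)*(q + 14))*q**2 = ((8 + q)*(14 + q))*q**2 = q**2*(8 + q)*(14 + q))
500458/244150 + (89*(U(10) - 43))/(-303724) = 500458/244150 + (89*(10**2*(112 + 10**2 + 22*10) - 43))/(-303724) = 500458*(1/244150) + (89*(100*(112 + 100 + 220) - 43))*(-1/303724) = 250229/122075 + (89*(100*432 - 43))*(-1/303724) = 250229/122075 + (89*(43200 - 43))*(-1/303724) = 250229/122075 + (89*43157)*(-1/303724) = 250229/122075 + 3840973*(-1/303724) = 250229/122075 - 3840973/303724 = -392886226179/37077107300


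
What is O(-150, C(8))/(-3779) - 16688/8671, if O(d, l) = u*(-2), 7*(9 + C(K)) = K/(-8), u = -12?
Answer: -63272056/32767709 ≈ -1.9309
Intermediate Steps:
C(K) = -9 - K/56 (C(K) = -9 + (K/(-8))/7 = -9 + (K*(-⅛))/7 = -9 + (-K/8)/7 = -9 - K/56)
O(d, l) = 24 (O(d, l) = -12*(-2) = 24)
O(-150, C(8))/(-3779) - 16688/8671 = 24/(-3779) - 16688/8671 = 24*(-1/3779) - 16688*1/8671 = -24/3779 - 16688/8671 = -63272056/32767709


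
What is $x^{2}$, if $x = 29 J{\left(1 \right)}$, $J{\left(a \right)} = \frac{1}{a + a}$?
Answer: $\frac{841}{4} \approx 210.25$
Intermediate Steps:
$J{\left(a \right)} = \frac{1}{2 a}$
$x = \frac{29}{2}$ ($x = 29 \frac{1}{2 \cdot 1} = 29 \cdot \frac{1}{2} \cdot 1 = 29 \cdot \frac{1}{2} = \frac{29}{2} \approx 14.5$)
$x^{2} = \left(\frac{29}{2}\right)^{2} = \frac{841}{4}$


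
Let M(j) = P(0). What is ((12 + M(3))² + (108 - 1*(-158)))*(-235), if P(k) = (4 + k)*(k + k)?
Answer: -96350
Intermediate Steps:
P(k) = 2*k*(4 + k) (P(k) = (4 + k)*(2*k) = 2*k*(4 + k))
M(j) = 0 (M(j) = 2*0*(4 + 0) = 2*0*4 = 0)
((12 + M(3))² + (108 - 1*(-158)))*(-235) = ((12 + 0)² + (108 - 1*(-158)))*(-235) = (12² + (108 + 158))*(-235) = (144 + 266)*(-235) = 410*(-235) = -96350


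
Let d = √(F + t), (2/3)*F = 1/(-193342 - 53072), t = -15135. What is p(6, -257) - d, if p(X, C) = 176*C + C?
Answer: -45489 - I*√102110563592009/82138 ≈ -45489.0 - 123.02*I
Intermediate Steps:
F = -1/164276 (F = 3/(2*(-193342 - 53072)) = (3/2)/(-246414) = (3/2)*(-1/246414) = -1/164276 ≈ -6.0873e-6)
d = I*√102110563592009/82138 (d = √(-1/164276 - 15135) = √(-2486317261/164276) = I*√102110563592009/82138 ≈ 123.02*I)
p(X, C) = 177*C
p(6, -257) - d = 177*(-257) - I*√102110563592009/82138 = -45489 - I*√102110563592009/82138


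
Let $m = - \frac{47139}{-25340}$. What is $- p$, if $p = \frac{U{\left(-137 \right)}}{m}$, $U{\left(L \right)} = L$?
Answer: $\frac{3471580}{47139} \approx 73.646$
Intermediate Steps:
$m = \frac{47139}{25340}$ ($m = \left(-47139\right) \left(- \frac{1}{25340}\right) = \frac{47139}{25340} \approx 1.8603$)
$p = - \frac{3471580}{47139}$ ($p = - \frac{137}{\frac{47139}{25340}} = \left(-137\right) \frac{25340}{47139} = - \frac{3471580}{47139} \approx -73.646$)
$- p = \left(-1\right) \left(- \frac{3471580}{47139}\right) = \frac{3471580}{47139}$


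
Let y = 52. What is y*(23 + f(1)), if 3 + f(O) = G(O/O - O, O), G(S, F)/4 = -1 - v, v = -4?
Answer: 1664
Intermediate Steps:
G(S, F) = 12 (G(S, F) = 4*(-1 - 1*(-4)) = 4*(-1 + 4) = 4*3 = 12)
f(O) = 9 (f(O) = -3 + 12 = 9)
y*(23 + f(1)) = 52*(23 + 9) = 52*32 = 1664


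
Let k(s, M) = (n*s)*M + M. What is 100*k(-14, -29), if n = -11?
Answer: -449500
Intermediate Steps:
k(s, M) = M - 11*M*s (k(s, M) = (-11*s)*M + M = -11*M*s + M = M - 11*M*s)
100*k(-14, -29) = 100*(-29*(1 - 11*(-14))) = 100*(-29*(1 + 154)) = 100*(-29*155) = 100*(-4495) = -449500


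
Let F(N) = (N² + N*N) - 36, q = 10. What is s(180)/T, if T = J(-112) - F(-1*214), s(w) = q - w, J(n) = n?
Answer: 85/45834 ≈ 0.0018545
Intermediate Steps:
F(N) = -36 + 2*N² (F(N) = (N² + N²) - 36 = 2*N² - 36 = -36 + 2*N²)
s(w) = 10 - w
T = -91668 (T = -112 - (-36 + 2*(-1*214)²) = -112 - (-36 + 2*(-214)²) = -112 - (-36 + 2*45796) = -112 - (-36 + 91592) = -112 - 1*91556 = -112 - 91556 = -91668)
s(180)/T = (10 - 1*180)/(-91668) = (10 - 180)*(-1/91668) = -170*(-1/91668) = 85/45834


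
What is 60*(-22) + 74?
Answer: -1246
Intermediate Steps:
60*(-22) + 74 = -1320 + 74 = -1246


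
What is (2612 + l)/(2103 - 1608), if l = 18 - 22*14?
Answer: 258/55 ≈ 4.6909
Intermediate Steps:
l = -290 (l = 18 - 308 = -290)
(2612 + l)/(2103 - 1608) = (2612 - 290)/(2103 - 1608) = 2322/495 = 2322*(1/495) = 258/55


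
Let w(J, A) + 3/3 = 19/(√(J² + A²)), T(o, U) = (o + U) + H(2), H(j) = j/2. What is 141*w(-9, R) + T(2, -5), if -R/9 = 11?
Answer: -143 + 893*√122/366 ≈ -116.05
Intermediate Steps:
R = -99 (R = -9*11 = -99)
H(j) = j/2 (H(j) = j*(½) = j/2)
T(o, U) = 1 + U + o (T(o, U) = (o + U) + (½)*2 = (U + o) + 1 = 1 + U + o)
w(J, A) = -1 + 19/√(A² + J²) (w(J, A) = -1 + 19/(√(J² + A²)) = -1 + 19/(√(A² + J²)) = -1 + 19/√(A² + J²))
141*w(-9, R) + T(2, -5) = 141*(-1 + 19/√((-99)² + (-9)²)) + (1 - 5 + 2) = 141*(-1 + 19/√(9801 + 81)) - 2 = 141*(-1 + 19/√9882) - 2 = 141*(-1 + 19*(√122/1098)) - 2 = 141*(-1 + 19*√122/1098) - 2 = (-141 + 893*√122/366) - 2 = -143 + 893*√122/366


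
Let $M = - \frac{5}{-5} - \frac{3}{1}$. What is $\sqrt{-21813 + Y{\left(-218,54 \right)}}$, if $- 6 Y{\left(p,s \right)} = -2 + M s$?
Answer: $\frac{2 i \sqrt{49038}}{3} \approx 147.63 i$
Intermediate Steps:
$M = -2$ ($M = \left(-5\right) \left(- \frac{1}{5}\right) - 3 = 1 - 3 = -2$)
$Y{\left(p,s \right)} = \frac{1}{3} + \frac{s}{3}$ ($Y{\left(p,s \right)} = - \frac{-2 - 2 s}{6} = \frac{1}{3} + \frac{s}{3}$)
$\sqrt{-21813 + Y{\left(-218,54 \right)}} = \sqrt{-21813 + \left(\frac{1}{3} + \frac{1}{3} \cdot 54\right)} = \sqrt{-21813 + \left(\frac{1}{3} + 18\right)} = \sqrt{-21813 + \frac{55}{3}} = \sqrt{- \frac{65384}{3}} = \frac{2 i \sqrt{49038}}{3}$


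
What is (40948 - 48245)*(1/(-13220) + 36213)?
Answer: -3493335563123/13220 ≈ -2.6425e+8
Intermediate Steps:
(40948 - 48245)*(1/(-13220) + 36213) = -7297*(-1/13220 + 36213) = -7297*478735859/13220 = -3493335563123/13220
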